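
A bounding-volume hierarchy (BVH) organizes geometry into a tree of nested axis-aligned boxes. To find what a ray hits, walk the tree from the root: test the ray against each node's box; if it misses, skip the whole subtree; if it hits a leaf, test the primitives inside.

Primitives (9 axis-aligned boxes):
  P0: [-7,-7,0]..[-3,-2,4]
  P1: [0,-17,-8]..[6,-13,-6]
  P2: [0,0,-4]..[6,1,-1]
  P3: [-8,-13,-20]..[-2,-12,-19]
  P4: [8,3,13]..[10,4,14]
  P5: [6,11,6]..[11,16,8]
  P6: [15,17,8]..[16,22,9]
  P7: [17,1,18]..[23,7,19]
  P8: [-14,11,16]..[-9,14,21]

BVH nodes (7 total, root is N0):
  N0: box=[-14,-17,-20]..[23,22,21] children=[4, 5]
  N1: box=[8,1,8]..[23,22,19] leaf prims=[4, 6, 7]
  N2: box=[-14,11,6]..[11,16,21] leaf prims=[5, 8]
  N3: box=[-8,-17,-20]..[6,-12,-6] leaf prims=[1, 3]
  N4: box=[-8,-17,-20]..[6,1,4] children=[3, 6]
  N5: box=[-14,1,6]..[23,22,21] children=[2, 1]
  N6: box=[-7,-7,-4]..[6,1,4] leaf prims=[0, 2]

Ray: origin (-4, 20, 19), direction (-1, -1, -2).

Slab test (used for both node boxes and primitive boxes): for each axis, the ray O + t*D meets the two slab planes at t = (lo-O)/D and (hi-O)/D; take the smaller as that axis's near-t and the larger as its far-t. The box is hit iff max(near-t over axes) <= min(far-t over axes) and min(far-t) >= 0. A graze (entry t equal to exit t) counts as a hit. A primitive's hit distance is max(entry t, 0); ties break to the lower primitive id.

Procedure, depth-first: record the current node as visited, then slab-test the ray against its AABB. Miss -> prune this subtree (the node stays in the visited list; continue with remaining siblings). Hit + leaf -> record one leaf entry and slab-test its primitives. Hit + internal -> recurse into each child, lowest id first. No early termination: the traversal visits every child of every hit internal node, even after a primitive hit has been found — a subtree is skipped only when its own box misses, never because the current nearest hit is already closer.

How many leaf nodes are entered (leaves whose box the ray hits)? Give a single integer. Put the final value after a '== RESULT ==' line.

Walk:
N0 x:[-27,10] y:[-2,37] z:[-1,39/2] -> hit [-1,10], descend [4, 5]
  N4 x:[-10,4] y:[19,37] z:[15/2,39/2] -> miss, prune
  N5 x:[-27,10] y:[-2,19] z:[-1,13/2] -> hit [-1,13/2], descend [1, 2]
    N1 x:[-27,-12] y:[-2,19] z:[0,11/2] -> miss, prune
    N2 x:[-15,10] y:[4,9] z:[-1,13/2] -> hit [4,13/2] leaf, test {P5(miss), P8(miss)}

5 AABB tests over nodes [0, 4, 5, 1, 2]; 1 leaf entered; closest miss.

== RESULT ==
1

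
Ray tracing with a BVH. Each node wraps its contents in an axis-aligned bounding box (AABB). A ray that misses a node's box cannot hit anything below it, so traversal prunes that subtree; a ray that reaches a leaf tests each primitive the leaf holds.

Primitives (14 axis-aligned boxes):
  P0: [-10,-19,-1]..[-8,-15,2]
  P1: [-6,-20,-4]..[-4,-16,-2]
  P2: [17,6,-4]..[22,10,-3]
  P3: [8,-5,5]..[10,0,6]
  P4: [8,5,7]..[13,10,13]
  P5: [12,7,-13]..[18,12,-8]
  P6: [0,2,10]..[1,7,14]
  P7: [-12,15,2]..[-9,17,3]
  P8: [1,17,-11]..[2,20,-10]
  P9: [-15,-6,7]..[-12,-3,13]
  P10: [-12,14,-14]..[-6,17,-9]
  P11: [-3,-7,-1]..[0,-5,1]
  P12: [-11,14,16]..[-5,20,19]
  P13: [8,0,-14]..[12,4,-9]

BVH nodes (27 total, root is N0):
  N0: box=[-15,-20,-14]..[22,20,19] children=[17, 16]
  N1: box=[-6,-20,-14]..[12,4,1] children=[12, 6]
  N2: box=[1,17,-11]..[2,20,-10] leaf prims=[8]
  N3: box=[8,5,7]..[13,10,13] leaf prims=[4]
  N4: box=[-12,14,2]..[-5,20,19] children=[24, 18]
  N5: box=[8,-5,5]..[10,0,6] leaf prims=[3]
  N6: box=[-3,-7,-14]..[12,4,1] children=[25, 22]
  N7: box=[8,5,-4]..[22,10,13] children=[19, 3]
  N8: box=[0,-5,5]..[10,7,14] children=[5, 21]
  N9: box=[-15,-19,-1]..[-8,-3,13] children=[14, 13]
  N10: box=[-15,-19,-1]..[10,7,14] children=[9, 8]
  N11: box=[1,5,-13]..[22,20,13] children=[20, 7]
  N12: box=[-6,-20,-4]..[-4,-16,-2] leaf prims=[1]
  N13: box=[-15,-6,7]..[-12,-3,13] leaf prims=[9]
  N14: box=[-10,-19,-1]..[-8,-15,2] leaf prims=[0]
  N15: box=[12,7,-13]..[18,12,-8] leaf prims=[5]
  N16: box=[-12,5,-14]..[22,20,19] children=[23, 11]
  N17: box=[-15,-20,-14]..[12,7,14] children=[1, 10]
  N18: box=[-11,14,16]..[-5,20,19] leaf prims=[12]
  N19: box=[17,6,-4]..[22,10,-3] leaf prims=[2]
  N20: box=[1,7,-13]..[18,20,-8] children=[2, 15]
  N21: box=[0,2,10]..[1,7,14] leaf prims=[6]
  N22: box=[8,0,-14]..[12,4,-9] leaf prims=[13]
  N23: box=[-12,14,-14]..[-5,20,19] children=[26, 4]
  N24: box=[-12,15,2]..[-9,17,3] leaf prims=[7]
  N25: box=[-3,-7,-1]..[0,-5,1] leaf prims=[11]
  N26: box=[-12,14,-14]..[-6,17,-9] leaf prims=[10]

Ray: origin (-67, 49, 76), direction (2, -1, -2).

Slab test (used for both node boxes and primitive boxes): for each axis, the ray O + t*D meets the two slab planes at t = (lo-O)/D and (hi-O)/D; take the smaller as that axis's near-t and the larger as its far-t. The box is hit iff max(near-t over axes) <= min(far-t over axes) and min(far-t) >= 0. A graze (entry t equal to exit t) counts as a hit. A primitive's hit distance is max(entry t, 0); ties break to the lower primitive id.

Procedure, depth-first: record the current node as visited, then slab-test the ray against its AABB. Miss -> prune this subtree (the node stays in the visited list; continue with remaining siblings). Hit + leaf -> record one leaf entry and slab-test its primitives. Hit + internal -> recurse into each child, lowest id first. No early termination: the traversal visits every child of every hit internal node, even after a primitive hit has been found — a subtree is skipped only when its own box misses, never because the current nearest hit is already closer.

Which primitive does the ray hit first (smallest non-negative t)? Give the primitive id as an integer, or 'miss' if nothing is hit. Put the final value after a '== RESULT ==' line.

Traverse from the root:
N0 x:[26,89/2] y:[29,69] z:[57/2,45] -> hit [29,89/2], descend [16, 17]
  N16 x:[55/2,89/2] y:[29,44] z:[57/2,45] -> hit [29,44], descend [11, 23]
    N11 x:[34,89/2] y:[29,44] z:[63/2,89/2] -> hit [34,44], descend [7, 20]
      N7 x:[75/2,89/2] y:[39,44] z:[63/2,40] -> hit [39,40], descend [3, 19]
        N3 x:[75/2,40] y:[39,44] z:[63/2,69/2] -> miss, prune
        N19 x:[42,89/2] y:[39,43] z:[79/2,40] -> miss, prune
      N20 x:[34,85/2] y:[29,42] z:[42,89/2] -> hit [42,42], descend [2, 15]
        N2 x:[34,69/2] y:[29,32] z:[43,87/2] -> miss, prune
        N15 x:[79/2,85/2] y:[37,42] z:[42,89/2] -> hit [42,42] leaf, test {P5@t=42}
    N23 x:[55/2,31] y:[29,35] z:[57/2,45] -> hit [29,31], descend [4, 26]
      N4 x:[55/2,31] y:[29,35] z:[57/2,37] -> hit [29,31], descend [18, 24]
        N18 x:[28,31] y:[29,35] z:[57/2,30] -> hit [29,30] leaf, test {P12@t=29}
        N24 x:[55/2,29] y:[32,34] z:[73/2,37] -> miss, prune
      N26 x:[55/2,61/2] y:[32,35] z:[85/2,45] -> miss, prune
  N17 x:[26,79/2] y:[42,69] z:[31,45] -> miss, prune

Summary -> nodes [0, 16, 11, 7, 3, 19, 20, 2, 15, 23, 4, 18, 24, 26, 17]; box-tests=15; leaf-entries=2; first=P12

== RESULT ==
12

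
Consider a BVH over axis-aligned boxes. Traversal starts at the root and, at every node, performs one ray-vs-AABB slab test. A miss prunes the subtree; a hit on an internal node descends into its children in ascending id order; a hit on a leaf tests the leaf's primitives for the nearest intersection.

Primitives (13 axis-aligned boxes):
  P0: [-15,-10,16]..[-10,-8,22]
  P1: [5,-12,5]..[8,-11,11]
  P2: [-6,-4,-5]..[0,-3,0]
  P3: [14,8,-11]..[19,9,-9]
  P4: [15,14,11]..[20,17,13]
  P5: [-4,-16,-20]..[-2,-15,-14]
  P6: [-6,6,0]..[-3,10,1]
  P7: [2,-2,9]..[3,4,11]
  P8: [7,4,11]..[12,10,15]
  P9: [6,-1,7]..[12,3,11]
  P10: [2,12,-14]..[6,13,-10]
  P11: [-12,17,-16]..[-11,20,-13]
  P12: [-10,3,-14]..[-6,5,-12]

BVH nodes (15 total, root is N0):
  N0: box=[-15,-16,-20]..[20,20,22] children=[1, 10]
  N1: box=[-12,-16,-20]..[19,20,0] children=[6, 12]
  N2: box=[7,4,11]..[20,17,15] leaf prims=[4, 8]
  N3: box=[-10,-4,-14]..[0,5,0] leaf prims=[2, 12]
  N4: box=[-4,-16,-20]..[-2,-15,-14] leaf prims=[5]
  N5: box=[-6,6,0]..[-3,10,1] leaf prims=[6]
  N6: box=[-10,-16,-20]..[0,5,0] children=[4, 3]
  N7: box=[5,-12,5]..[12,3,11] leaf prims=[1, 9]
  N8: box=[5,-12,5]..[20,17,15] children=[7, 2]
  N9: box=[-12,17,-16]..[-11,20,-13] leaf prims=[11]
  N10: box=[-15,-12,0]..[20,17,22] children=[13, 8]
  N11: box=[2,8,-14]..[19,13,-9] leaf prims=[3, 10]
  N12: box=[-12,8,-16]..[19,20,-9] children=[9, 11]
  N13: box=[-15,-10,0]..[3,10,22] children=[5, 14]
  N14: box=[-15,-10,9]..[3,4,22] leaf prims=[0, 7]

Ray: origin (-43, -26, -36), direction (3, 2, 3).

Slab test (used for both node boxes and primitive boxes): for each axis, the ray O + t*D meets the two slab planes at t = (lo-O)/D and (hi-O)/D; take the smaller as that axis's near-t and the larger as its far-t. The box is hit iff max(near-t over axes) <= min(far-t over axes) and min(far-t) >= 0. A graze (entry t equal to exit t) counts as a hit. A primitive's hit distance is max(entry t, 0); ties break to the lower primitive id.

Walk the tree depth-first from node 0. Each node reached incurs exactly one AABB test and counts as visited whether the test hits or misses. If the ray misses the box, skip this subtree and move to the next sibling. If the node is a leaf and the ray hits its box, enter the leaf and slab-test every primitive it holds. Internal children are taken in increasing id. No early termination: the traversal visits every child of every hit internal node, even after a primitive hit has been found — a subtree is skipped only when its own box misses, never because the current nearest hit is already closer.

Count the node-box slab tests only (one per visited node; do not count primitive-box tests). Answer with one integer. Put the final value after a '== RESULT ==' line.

Walk:
N0 x:[28/3,21] y:[5,23] z:[16/3,58/3] -> hit [28/3,58/3], descend [1, 10]
  N1 x:[31/3,62/3] y:[5,23] z:[16/3,12] -> hit [31/3,12], descend [6, 12]
    N6 x:[11,43/3] y:[5,31/2] z:[16/3,12] -> hit [11,12], descend [3, 4]
      N3 x:[11,43/3] y:[11,31/2] z:[22/3,12] -> hit [11,12] leaf, test {P2(miss), P12(miss)}
      N4 x:[13,41/3] y:[5,11/2] z:[16/3,22/3] -> miss, prune
    N12 x:[31/3,62/3] y:[17,23] z:[20/3,9] -> miss, prune
  N10 x:[28/3,21] y:[7,43/2] z:[12,58/3] -> hit [12,58/3], descend [8, 13]
    N8 x:[16,21] y:[7,43/2] z:[41/3,17] -> hit [16,17], descend [2, 7]
      N2 x:[50/3,21] y:[15,43/2] z:[47/3,17] -> hit [50/3,17] leaf, test {P4(miss), P8@t=50/3}
      N7 x:[16,55/3] y:[7,29/2] z:[41/3,47/3] -> miss, prune
    N13 x:[28/3,46/3] y:[8,18] z:[12,58/3] -> hit [12,46/3], descend [5, 14]
      N5 x:[37/3,40/3] y:[16,18] z:[12,37/3] -> miss, prune
      N14 x:[28/3,46/3] y:[8,15] z:[15,58/3] -> hit [15,15] leaf, test {P0(miss), P7@t=15}

order=[0, 1, 6, 3, 4, 12, 10, 8, 2, 7, 13, 5, 14]  |boxes|=13  |leaves|=3  hit=P7

== RESULT ==
13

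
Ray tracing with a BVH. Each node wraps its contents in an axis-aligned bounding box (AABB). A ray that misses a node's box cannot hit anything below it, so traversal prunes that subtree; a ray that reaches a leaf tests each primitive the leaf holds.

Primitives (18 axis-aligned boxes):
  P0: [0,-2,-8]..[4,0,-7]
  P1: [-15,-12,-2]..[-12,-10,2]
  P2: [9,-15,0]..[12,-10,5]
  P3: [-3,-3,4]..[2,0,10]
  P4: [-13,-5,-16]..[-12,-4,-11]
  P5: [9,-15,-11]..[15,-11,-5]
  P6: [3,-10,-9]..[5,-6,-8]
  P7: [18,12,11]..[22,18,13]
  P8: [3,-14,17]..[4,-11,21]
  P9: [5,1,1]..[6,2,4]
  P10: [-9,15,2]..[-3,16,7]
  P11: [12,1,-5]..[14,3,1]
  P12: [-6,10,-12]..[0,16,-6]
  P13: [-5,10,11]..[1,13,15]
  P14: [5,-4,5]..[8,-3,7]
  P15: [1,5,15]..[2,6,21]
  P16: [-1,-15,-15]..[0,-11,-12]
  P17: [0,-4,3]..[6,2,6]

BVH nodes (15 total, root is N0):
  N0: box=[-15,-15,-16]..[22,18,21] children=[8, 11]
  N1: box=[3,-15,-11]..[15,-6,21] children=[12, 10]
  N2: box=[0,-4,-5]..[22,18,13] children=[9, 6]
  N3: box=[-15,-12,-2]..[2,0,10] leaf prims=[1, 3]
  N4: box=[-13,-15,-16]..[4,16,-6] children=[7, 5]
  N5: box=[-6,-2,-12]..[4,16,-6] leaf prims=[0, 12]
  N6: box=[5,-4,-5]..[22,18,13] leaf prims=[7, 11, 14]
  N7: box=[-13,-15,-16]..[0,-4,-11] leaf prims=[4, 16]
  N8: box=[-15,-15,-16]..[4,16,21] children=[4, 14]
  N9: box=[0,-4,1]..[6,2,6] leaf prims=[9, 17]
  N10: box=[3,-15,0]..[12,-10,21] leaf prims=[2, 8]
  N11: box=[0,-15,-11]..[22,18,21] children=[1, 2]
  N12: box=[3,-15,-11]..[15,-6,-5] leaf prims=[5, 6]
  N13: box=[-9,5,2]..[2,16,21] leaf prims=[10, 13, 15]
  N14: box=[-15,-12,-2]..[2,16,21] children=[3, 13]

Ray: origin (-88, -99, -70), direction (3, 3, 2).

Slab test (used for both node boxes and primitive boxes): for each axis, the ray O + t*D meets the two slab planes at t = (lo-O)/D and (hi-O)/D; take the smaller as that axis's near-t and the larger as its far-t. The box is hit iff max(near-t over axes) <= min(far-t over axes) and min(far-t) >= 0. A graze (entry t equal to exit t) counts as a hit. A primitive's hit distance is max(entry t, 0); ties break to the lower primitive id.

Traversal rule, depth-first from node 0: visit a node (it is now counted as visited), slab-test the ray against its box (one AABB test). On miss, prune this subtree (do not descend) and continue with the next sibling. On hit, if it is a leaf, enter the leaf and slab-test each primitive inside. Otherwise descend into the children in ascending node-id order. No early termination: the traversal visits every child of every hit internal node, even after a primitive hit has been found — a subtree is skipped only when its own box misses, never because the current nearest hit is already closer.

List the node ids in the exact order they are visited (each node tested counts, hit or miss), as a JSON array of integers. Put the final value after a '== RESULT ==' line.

Walk:
N0 x:[73/3,110/3] y:[28,39] z:[27,91/2] -> hit [28,110/3], descend [8, 11]
  N8 x:[73/3,92/3] y:[28,115/3] z:[27,91/2] -> hit [28,92/3], descend [4, 14]
    N4 x:[25,92/3] y:[28,115/3] z:[27,32] -> hit [28,92/3], descend [5, 7]
      N5 x:[82/3,92/3] y:[97/3,115/3] z:[29,32] -> miss, prune
      N7 x:[25,88/3] y:[28,95/3] z:[27,59/2] -> hit [28,88/3] leaf, test {P4(miss), P16@t=29}
    N14 x:[73/3,30] y:[29,115/3] z:[34,91/2] -> miss, prune
  N11 x:[88/3,110/3] y:[28,39] z:[59/2,91/2] -> hit [59/2,110/3], descend [1, 2]
    N1 x:[91/3,103/3] y:[28,31] z:[59/2,91/2] -> hit [91/3,31], descend [10, 12]
      N10 x:[91/3,100/3] y:[28,89/3] z:[35,91/2] -> miss, prune
      N12 x:[91/3,103/3] y:[28,31] z:[59/2,65/2] -> hit [91/3,31] leaf, test {P5(miss), P6@t=61/2}
    N2 x:[88/3,110/3] y:[95/3,39] z:[65/2,83/2] -> hit [65/2,110/3], descend [6, 9]
      N6 x:[31,110/3] y:[95/3,39] z:[65/2,83/2] -> hit [65/2,110/3] leaf, test {P7(miss), P11@t=100/3, P14(miss)}
      N9 x:[88/3,94/3] y:[95/3,101/3] z:[71/2,38] -> miss, prune

Summary -> nodes [0, 8, 4, 5, 7, 14, 11, 1, 10, 12, 2, 6, 9]; box-tests=13; leaf-entries=3; first=P16

== RESULT ==
[0, 8, 4, 5, 7, 14, 11, 1, 10, 12, 2, 6, 9]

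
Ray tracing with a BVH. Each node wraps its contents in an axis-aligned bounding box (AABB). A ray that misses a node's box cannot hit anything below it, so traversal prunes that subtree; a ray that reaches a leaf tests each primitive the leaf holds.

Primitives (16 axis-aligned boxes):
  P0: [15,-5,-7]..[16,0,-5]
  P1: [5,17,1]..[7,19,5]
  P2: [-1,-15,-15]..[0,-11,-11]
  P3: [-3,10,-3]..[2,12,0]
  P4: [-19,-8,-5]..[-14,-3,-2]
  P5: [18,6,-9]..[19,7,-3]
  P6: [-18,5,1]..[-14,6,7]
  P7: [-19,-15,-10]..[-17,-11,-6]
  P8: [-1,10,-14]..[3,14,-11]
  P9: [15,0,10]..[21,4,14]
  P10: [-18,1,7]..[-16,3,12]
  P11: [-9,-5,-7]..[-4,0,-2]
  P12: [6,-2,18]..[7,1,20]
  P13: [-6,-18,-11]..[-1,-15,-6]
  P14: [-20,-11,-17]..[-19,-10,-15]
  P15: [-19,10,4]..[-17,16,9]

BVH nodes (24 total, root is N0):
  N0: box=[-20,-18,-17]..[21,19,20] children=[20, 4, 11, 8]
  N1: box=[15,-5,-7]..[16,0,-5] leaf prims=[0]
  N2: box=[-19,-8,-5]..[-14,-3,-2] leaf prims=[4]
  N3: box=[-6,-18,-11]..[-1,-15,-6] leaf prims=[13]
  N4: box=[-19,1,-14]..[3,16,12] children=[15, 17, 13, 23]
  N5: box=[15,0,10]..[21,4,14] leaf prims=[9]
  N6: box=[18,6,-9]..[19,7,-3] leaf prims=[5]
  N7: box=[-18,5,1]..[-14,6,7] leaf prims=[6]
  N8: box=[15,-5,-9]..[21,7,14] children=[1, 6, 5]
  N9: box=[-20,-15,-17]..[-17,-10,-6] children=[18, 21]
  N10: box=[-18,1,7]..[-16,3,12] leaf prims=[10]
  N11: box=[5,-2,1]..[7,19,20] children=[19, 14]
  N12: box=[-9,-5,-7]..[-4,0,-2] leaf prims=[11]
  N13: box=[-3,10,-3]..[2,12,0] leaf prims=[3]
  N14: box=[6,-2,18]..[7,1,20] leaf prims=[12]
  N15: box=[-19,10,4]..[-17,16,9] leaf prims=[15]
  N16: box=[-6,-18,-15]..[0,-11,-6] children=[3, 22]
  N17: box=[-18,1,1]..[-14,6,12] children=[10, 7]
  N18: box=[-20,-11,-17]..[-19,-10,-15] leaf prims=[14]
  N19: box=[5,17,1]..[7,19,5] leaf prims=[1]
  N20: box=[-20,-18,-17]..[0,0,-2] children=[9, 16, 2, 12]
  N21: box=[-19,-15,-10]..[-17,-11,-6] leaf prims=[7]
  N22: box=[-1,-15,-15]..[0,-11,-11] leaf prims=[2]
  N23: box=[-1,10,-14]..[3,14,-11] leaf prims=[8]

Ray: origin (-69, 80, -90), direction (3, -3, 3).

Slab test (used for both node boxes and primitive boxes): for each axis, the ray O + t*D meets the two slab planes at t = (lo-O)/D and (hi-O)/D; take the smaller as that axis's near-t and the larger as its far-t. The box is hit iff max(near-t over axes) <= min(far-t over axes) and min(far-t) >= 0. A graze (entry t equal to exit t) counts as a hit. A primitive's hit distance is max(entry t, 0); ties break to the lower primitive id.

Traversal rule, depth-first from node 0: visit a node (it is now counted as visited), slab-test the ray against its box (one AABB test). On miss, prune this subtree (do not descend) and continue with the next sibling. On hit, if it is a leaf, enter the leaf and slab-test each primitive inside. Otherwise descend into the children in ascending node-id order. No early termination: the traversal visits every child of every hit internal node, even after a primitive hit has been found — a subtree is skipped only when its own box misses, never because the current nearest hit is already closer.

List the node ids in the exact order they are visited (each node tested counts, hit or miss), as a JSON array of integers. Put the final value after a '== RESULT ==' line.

Walk:
N0 x:[49/3,30] y:[61/3,98/3] z:[73/3,110/3] -> hit [73/3,30], descend [4, 8, 11, 20]
  N4 x:[50/3,24] y:[64/3,79/3] z:[76/3,34] -> miss, prune
  N8 x:[28,30] y:[73/3,85/3] z:[27,104/3] -> hit [28,85/3], descend [1, 5, 6]
    N1 x:[28,85/3] y:[80/3,85/3] z:[83/3,85/3] -> hit [28,85/3] leaf, test {P0@t=28}
    N5 x:[28,30] y:[76/3,80/3] z:[100/3,104/3] -> miss, prune
    N6 x:[29,88/3] y:[73/3,74/3] z:[27,29] -> miss, prune
  N11 x:[74/3,76/3] y:[61/3,82/3] z:[91/3,110/3] -> miss, prune
  N20 x:[49/3,23] y:[80/3,98/3] z:[73/3,88/3] -> miss, prune

order=[0, 4, 8, 1, 5, 6, 11, 20]  |boxes|=8  |leaves|=1  hit=P0

== RESULT ==
[0, 4, 8, 1, 5, 6, 11, 20]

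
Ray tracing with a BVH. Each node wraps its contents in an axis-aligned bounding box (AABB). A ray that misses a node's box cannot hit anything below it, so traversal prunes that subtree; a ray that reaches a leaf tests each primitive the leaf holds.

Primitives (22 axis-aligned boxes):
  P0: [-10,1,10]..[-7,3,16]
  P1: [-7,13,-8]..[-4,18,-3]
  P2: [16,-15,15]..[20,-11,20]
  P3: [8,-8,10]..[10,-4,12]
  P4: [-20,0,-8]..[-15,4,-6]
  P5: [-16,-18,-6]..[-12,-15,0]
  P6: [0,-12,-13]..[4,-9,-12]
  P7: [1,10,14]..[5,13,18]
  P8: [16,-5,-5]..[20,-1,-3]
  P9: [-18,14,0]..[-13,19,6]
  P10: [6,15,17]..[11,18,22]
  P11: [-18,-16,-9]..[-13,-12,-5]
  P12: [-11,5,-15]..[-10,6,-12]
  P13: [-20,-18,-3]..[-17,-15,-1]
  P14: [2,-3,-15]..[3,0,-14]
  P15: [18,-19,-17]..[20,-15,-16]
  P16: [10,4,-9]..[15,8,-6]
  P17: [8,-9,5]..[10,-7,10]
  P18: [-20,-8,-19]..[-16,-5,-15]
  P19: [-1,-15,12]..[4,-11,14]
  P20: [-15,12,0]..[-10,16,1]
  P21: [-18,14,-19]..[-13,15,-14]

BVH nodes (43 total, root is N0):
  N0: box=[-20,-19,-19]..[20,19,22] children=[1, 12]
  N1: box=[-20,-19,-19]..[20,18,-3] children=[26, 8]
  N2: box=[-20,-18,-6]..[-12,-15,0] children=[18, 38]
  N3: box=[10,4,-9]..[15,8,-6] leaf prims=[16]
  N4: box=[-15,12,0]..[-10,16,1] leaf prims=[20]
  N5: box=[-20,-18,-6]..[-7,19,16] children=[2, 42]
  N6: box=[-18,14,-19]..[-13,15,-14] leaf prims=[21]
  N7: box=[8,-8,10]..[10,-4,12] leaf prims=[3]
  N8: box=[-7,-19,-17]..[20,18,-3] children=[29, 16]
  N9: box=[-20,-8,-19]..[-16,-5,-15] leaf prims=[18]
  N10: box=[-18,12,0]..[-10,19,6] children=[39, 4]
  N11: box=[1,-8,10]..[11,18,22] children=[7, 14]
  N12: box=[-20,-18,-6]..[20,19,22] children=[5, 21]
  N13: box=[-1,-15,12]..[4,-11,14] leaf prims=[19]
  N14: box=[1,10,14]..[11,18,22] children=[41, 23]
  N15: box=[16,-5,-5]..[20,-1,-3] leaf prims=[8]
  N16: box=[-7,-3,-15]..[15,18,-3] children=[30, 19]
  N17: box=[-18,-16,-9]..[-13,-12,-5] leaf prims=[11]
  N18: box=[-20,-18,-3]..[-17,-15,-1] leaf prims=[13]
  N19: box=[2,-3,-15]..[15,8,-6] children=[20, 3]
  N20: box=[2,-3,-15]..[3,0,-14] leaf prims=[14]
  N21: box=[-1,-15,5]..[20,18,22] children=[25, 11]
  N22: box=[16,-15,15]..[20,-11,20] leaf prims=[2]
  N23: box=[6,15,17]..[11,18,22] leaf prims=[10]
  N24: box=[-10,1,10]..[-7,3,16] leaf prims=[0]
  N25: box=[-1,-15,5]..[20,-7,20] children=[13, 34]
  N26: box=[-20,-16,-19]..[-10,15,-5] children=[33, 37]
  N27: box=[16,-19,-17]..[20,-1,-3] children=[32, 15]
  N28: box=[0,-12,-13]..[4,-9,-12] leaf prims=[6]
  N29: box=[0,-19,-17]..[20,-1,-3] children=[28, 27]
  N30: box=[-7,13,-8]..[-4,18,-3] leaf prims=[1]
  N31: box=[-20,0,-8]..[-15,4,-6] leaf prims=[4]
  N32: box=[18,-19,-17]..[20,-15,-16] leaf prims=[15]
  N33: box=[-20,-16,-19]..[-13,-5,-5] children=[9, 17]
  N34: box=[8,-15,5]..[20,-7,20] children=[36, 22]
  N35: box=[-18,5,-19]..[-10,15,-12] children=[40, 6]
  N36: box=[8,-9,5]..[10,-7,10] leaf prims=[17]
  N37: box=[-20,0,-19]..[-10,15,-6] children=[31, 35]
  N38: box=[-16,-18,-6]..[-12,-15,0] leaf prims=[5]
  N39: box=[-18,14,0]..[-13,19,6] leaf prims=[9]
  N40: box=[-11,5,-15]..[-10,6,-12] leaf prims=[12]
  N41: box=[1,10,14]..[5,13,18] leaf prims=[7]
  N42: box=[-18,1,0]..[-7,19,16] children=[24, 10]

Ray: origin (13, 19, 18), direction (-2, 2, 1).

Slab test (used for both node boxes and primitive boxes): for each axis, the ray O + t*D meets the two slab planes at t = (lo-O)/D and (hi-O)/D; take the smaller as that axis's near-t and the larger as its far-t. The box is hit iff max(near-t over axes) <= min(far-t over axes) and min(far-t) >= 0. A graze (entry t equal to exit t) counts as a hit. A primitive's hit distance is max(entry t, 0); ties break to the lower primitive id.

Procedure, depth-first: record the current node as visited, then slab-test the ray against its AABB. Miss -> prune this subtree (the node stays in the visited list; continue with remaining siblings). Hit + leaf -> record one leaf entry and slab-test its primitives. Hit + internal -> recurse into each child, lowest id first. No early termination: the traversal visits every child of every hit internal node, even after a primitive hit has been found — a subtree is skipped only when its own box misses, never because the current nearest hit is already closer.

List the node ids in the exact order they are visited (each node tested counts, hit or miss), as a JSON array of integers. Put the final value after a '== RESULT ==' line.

Walk:
N0 x:[-7/2,33/2] y:[-19,0] z:[-37,4] -> hit [-7/2,0], descend [1, 12]
  N1 x:[-7/2,33/2] y:[-19,-1/2] z:[-37,-21] -> miss, prune
  N12 x:[-7/2,33/2] y:[-37/2,0] z:[-24,4] -> hit [-7/2,0], descend [5, 21]
    N5 x:[10,33/2] y:[-37/2,0] z:[-24,-2] -> miss, prune
    N21 x:[-7/2,7] y:[-17,-1/2] z:[-13,4] -> miss, prune

Summary -> nodes [0, 1, 12, 5, 21]; box-tests=5; leaf-entries=0; first=miss

== RESULT ==
[0, 1, 12, 5, 21]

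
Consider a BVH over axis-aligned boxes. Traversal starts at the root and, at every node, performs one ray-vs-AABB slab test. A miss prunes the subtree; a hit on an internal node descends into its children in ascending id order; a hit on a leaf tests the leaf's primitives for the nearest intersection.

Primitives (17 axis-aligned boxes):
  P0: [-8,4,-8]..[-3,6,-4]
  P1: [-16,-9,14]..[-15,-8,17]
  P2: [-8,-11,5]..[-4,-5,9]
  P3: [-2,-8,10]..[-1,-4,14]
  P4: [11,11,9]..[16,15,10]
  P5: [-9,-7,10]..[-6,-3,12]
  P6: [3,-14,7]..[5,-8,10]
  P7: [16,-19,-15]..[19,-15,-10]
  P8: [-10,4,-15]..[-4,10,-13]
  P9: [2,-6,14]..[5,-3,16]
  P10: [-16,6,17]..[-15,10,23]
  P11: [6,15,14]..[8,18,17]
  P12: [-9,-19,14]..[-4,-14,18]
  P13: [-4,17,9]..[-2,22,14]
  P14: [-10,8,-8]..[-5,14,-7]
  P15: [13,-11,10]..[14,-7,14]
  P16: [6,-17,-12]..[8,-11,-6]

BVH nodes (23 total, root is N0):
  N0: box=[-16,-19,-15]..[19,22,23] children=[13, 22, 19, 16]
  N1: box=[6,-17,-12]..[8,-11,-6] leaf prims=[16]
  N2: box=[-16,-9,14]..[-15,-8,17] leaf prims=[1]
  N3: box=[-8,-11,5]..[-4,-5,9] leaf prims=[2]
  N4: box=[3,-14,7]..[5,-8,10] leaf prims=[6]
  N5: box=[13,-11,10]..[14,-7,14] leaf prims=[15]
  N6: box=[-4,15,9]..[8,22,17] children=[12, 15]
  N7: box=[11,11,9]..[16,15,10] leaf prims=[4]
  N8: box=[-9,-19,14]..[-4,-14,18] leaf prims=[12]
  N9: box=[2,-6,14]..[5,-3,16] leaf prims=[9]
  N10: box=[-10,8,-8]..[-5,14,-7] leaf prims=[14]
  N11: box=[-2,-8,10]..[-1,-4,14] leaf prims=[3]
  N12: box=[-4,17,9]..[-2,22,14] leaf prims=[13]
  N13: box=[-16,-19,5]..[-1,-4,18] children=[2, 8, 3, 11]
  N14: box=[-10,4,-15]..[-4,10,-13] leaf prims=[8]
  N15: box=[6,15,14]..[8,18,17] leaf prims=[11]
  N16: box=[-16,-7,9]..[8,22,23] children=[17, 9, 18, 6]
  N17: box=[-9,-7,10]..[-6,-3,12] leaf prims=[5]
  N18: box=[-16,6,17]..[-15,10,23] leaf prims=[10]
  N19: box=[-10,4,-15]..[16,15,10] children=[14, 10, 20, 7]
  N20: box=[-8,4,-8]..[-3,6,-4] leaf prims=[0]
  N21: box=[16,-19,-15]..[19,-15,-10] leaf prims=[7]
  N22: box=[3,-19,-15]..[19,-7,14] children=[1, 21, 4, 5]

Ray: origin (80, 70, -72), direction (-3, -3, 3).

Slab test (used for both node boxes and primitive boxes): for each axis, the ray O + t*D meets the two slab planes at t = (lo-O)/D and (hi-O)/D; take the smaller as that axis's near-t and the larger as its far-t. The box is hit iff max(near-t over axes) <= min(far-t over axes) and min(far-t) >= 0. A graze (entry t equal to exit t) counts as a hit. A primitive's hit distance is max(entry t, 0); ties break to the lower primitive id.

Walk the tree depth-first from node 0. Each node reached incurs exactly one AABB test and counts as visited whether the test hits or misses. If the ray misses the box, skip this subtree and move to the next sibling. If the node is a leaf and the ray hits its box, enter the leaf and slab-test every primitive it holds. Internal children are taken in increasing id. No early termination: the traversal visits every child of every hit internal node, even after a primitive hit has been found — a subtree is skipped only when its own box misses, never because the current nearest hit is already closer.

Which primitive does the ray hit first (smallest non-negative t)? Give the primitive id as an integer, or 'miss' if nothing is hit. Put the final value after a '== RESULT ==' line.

Traverse from the root:
N0 x:[61/3,32] y:[16,89/3] z:[19,95/3] -> hit [61/3,89/3], descend [13, 16, 19, 22]
  N13 x:[27,32] y:[74/3,89/3] z:[77/3,30] -> hit [27,89/3], descend [2, 3, 8, 11]
    N2 x:[95/3,32] y:[26,79/3] z:[86/3,89/3] -> miss, prune
    N3 x:[28,88/3] y:[25,27] z:[77/3,27] -> miss, prune
    N8 x:[28,89/3] y:[28,89/3] z:[86/3,30] -> hit [86/3,89/3] leaf, test {P12@t=86/3}
    N11 x:[27,82/3] y:[74/3,26] z:[82/3,86/3] -> miss, prune
  N16 x:[24,32] y:[16,77/3] z:[27,95/3] -> miss, prune
  N19 x:[64/3,30] y:[55/3,22] z:[19,82/3] -> hit [64/3,22], descend [7, 10, 14, 20]
    N7 x:[64/3,23] y:[55/3,59/3] z:[27,82/3] -> miss, prune
    N10 x:[85/3,30] y:[56/3,62/3] z:[64/3,65/3] -> miss, prune
    N14 x:[28,30] y:[20,22] z:[19,59/3] -> miss, prune
    N20 x:[83/3,88/3] y:[64/3,22] z:[64/3,68/3] -> miss, prune
  N22 x:[61/3,77/3] y:[77/3,89/3] z:[19,86/3] -> hit [77/3,77/3], descend [1, 4, 5, 21]
    N1 x:[24,74/3] y:[27,29] z:[20,22] -> miss, prune
    N4 x:[25,77/3] y:[26,28] z:[79/3,82/3] -> miss, prune
    N5 x:[22,67/3] y:[77/3,27] z:[82/3,86/3] -> miss, prune
    N21 x:[61/3,64/3] y:[85/3,89/3] z:[19,62/3] -> miss, prune

Summary -> nodes [0, 13, 2, 3, 8, 11, 16, 19, 7, 10, 14, 20, 22, 1, 4, 5, 21]; box-tests=17; leaf-entries=1; first=P12

== RESULT ==
12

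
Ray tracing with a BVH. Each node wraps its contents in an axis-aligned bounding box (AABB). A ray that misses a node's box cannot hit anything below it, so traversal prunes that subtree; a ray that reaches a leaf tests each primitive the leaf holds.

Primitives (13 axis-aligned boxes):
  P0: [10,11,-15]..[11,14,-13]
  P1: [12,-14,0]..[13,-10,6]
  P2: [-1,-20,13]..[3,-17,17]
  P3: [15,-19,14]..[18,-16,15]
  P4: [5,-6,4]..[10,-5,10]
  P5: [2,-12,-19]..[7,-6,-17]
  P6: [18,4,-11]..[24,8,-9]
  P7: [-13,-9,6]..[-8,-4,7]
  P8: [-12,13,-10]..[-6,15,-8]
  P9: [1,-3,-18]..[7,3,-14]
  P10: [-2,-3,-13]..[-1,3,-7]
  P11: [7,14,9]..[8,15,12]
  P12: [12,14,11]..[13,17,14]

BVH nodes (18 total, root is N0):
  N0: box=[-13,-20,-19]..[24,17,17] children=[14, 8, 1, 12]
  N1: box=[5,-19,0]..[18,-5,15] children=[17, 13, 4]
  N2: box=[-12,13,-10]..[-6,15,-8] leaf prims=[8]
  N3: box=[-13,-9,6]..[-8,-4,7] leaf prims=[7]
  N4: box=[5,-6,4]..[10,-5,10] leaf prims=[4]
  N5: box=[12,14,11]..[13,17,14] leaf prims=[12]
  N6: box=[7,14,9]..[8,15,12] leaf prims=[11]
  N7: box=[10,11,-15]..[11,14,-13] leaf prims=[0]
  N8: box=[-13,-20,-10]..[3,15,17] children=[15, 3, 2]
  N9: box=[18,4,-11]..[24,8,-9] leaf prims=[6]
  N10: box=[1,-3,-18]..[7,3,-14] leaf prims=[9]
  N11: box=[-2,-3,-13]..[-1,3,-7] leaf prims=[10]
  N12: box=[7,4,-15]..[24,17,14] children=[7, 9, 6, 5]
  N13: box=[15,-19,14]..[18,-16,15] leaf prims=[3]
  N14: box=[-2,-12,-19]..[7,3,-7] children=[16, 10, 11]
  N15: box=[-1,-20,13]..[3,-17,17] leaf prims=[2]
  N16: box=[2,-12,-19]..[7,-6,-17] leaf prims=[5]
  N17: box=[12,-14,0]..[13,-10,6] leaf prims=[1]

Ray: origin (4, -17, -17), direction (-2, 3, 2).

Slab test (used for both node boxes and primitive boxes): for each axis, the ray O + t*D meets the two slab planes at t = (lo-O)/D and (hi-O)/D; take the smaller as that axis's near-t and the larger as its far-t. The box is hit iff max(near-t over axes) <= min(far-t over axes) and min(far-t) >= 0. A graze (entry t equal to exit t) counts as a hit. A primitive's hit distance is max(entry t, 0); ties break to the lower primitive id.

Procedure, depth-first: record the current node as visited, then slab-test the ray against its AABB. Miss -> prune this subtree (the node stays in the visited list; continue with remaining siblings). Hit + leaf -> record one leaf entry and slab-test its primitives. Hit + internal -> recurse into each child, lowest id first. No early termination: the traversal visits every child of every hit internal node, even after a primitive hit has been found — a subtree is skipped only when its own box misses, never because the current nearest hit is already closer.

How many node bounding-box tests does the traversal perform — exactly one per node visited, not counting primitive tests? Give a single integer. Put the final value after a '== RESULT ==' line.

Walk:
N0 x:[-10,17/2] y:[-1,34/3] z:[-1,17] -> hit [-1,17/2], descend [1, 8, 12, 14]
  N1 x:[-7,-1/2] y:[-2/3,4] z:[17/2,16] -> miss, prune
  N8 x:[1/2,17/2] y:[-1,32/3] z:[7/2,17] -> hit [7/2,17/2], descend [2, 3, 15]
    N2 x:[5,8] y:[10,32/3] z:[7/2,9/2] -> miss, prune
    N3 x:[6,17/2] y:[8/3,13/3] z:[23/2,12] -> miss, prune
    N15 x:[1/2,5/2] y:[-1,0] z:[15,17] -> miss, prune
  N12 x:[-10,-3/2] y:[7,34/3] z:[1,31/2] -> miss, prune
  N14 x:[-3/2,3] y:[5/3,20/3] z:[-1,5] -> hit [5/3,3], descend [10, 11, 16]
    N10 x:[-3/2,3/2] y:[14/3,20/3] z:[-1/2,3/2] -> miss, prune
    N11 x:[5/2,3] y:[14/3,20/3] z:[2,5] -> miss, prune
    N16 x:[-3/2,1] y:[5/3,11/3] z:[-1,0] -> miss, prune

11 AABB tests over nodes [0, 1, 8, 2, 3, 15, 12, 14, 10, 11, 16]; 0 leaves entered; closest miss.

== RESULT ==
11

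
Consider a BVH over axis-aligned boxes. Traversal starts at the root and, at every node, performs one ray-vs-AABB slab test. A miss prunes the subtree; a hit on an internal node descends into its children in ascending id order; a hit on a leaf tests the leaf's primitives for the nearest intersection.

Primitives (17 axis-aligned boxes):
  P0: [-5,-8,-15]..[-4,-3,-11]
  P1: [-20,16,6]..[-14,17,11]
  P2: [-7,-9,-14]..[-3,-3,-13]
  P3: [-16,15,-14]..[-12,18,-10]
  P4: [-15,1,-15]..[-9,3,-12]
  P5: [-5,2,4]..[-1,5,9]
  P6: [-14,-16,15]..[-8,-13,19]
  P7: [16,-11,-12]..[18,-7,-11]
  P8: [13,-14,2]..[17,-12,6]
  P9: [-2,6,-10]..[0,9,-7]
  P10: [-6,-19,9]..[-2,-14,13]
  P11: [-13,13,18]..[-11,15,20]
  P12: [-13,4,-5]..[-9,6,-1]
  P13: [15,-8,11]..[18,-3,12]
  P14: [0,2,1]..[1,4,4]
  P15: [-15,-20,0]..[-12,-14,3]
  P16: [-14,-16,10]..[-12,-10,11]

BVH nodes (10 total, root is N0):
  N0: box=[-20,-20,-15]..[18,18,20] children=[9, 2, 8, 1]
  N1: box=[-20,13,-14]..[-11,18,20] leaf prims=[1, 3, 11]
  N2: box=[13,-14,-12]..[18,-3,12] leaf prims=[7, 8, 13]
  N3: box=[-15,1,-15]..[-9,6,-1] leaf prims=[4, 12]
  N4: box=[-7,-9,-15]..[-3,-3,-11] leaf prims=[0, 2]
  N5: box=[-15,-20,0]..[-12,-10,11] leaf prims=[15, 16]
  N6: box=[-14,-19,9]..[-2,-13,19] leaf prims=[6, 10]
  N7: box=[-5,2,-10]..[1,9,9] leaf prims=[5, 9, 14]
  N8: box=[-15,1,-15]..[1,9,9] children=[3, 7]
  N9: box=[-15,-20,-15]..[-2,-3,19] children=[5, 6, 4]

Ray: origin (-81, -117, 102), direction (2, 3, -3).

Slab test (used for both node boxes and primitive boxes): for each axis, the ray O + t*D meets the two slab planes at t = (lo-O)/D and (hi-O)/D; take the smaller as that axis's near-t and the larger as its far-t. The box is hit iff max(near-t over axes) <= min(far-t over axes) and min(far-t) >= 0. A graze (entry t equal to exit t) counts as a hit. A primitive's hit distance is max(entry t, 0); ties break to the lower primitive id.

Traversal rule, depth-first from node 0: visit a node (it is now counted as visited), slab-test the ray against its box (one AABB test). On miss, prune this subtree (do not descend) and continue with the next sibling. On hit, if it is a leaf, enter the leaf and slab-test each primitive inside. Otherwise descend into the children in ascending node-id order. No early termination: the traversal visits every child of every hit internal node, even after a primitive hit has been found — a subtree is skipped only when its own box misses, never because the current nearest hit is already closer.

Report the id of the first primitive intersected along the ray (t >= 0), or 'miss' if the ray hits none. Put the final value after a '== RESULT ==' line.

Walk:
N0 x:[61/2,99/2] y:[97/3,45] z:[82/3,39] -> hit [97/3,39], descend [1, 2, 8, 9]
  N1 x:[61/2,35] y:[130/3,45] z:[82/3,116/3] -> miss, prune
  N2 x:[47,99/2] y:[103/3,38] z:[30,38] -> miss, prune
  N8 x:[33,41] y:[118/3,42] z:[31,39] -> miss, prune
  N9 x:[33,79/2] y:[97/3,38] z:[83/3,39] -> hit [33,38], descend [4, 5, 6]
    N4 x:[37,39] y:[36,38] z:[113/3,39] -> hit [113/3,38] leaf, test {P0@t=38, P2(miss)}
    N5 x:[33,69/2] y:[97/3,107/3] z:[91/3,34] -> hit [33,34] leaf, test {P15@t=33, P16(miss)}
    N6 x:[67/2,79/2] y:[98/3,104/3] z:[83/3,31] -> miss, prune

Visited [0, 1, 2, 8, 9, 4, 5, 6]. Tests: 8 box, 2 leaf. Nearest: P15.

== RESULT ==
15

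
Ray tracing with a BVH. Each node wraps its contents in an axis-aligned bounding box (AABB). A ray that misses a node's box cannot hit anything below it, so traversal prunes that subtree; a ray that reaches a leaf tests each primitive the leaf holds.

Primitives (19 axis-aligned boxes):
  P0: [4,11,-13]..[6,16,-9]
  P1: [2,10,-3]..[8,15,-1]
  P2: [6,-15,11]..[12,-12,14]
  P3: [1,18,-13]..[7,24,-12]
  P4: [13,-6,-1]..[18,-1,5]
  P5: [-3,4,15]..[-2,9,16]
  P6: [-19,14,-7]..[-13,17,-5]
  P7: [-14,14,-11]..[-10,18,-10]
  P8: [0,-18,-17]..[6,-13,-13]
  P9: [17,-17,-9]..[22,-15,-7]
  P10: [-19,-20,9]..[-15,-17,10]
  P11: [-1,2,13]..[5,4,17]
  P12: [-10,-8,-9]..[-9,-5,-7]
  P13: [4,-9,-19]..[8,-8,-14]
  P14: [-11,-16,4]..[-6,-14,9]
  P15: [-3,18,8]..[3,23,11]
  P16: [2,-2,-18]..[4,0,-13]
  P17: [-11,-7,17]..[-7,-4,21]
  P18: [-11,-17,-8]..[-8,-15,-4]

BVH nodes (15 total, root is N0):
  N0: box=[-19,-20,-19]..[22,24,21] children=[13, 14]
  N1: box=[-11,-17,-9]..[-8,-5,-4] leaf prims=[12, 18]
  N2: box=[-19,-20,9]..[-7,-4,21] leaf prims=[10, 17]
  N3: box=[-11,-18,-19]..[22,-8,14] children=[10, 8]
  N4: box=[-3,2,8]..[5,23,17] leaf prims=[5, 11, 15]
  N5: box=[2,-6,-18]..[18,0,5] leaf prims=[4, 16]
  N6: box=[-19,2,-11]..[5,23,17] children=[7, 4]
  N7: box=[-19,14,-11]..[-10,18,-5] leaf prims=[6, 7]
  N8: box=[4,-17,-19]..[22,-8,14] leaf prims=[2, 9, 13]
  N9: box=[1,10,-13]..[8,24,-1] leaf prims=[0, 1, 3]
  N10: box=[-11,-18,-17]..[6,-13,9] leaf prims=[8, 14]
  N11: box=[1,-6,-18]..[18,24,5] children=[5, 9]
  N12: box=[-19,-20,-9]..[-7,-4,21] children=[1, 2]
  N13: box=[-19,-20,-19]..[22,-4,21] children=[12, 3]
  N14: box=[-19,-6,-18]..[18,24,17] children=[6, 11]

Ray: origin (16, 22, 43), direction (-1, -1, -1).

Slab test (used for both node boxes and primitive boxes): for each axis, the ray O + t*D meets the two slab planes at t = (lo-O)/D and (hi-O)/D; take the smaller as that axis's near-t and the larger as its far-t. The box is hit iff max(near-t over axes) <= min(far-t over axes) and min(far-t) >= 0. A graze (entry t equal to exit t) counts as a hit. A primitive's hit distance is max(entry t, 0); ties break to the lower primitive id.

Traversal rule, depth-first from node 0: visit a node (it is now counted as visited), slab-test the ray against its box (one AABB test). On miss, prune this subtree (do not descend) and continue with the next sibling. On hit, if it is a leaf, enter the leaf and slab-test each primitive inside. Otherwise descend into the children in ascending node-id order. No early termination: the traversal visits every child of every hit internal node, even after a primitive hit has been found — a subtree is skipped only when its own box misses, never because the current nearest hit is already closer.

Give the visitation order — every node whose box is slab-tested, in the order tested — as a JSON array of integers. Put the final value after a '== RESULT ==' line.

Walk:
N0 x:[-6,35] y:[-2,42] z:[22,62] -> hit [22,35], descend [13, 14]
  N13 x:[-6,35] y:[26,42] z:[22,62] -> hit [26,35], descend [3, 12]
    N3 x:[-6,27] y:[30,40] z:[29,62] -> miss, prune
    N12 x:[23,35] y:[26,42] z:[22,52] -> hit [26,35], descend [1, 2]
      N1 x:[24,27] y:[27,39] z:[47,52] -> miss, prune
      N2 x:[23,35] y:[26,42] z:[22,34] -> hit [26,34] leaf, test {P10(miss), P17@t=26}
  N14 x:[-2,35] y:[-2,28] z:[26,61] -> hit [26,28], descend [6, 11]
    N6 x:[11,35] y:[-1,20] z:[26,54] -> miss, prune
    N11 x:[-2,15] y:[-2,28] z:[38,61] -> miss, prune

order=[0, 13, 3, 12, 1, 2, 14, 6, 11]  |boxes|=9  |leaves|=1  hit=P17

== RESULT ==
[0, 13, 3, 12, 1, 2, 14, 6, 11]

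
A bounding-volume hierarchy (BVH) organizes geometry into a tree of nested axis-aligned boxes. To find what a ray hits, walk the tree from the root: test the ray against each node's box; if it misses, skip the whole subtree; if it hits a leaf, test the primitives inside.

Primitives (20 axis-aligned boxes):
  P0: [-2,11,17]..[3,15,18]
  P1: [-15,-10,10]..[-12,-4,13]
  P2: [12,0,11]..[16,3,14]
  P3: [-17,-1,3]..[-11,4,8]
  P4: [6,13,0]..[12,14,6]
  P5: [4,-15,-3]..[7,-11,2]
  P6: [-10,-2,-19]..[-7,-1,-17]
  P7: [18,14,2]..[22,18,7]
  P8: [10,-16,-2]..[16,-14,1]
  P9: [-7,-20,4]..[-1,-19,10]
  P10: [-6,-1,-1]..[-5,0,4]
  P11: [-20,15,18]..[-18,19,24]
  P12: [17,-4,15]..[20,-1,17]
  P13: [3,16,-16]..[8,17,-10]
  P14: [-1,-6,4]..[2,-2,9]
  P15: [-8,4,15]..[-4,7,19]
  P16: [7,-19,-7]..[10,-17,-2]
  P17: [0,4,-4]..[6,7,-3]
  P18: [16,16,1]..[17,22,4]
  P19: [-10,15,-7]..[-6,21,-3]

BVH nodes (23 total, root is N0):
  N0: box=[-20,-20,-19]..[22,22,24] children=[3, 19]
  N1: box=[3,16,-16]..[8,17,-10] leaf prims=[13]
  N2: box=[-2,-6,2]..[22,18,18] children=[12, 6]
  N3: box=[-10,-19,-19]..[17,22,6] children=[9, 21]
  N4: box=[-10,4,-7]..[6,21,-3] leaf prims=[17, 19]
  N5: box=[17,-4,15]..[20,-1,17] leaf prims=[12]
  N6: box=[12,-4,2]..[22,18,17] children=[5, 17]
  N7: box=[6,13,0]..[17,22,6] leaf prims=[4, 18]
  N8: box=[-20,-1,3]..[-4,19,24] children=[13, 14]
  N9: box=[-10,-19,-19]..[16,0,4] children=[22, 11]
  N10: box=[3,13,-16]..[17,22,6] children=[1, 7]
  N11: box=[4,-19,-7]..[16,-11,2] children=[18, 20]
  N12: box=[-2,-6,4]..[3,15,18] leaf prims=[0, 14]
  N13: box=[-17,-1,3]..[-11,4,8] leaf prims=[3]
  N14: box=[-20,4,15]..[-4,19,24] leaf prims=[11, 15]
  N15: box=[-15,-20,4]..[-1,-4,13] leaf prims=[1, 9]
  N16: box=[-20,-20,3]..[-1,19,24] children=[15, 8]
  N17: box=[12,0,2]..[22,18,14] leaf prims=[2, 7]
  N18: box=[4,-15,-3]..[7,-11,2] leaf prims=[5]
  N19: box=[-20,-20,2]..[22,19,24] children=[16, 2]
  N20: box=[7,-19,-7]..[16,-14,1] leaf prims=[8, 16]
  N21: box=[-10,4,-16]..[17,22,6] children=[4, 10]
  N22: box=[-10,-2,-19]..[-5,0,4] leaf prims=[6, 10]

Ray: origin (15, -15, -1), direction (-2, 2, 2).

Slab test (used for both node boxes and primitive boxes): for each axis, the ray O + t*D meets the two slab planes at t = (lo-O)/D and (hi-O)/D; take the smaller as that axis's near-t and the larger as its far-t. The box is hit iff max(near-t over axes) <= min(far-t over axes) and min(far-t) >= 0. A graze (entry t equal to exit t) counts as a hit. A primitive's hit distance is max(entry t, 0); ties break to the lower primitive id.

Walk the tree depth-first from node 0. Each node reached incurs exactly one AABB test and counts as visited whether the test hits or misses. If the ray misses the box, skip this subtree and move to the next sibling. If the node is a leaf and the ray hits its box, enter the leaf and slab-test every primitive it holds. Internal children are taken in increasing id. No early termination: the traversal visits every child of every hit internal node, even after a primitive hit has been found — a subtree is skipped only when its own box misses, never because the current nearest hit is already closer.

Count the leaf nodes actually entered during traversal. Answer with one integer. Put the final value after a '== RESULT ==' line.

Trace the traversal:
N0 x:[-7/2,35/2] y:[-5/2,37/2] z:[-9,25/2] -> hit [-5/2,25/2], descend [3, 19]
  N3 x:[-1,25/2] y:[-2,37/2] z:[-9,7/2] -> hit [-1,7/2], descend [9, 21]
    N9 x:[-1/2,25/2] y:[-2,15/2] z:[-9,5/2] -> hit [-1/2,5/2], descend [11, 22]
      N11 x:[-1/2,11/2] y:[-2,2] z:[-3,3/2] -> hit [-1/2,3/2], descend [18, 20]
        N18 x:[4,11/2] y:[0,2] z:[-1,3/2] -> miss, prune
        N20 x:[-1/2,4] y:[-2,1/2] z:[-3,1] -> hit [-1/2,1/2] leaf, test {P8@t=0, P16(miss)}
      N22 x:[10,25/2] y:[13/2,15/2] z:[-9,5/2] -> miss, prune
    N21 x:[-1,25/2] y:[19/2,37/2] z:[-15/2,7/2] -> miss, prune
  N19 x:[-7/2,35/2] y:[-5/2,17] z:[3/2,25/2] -> hit [3/2,25/2], descend [2, 16]
    N2 x:[-7/2,17/2] y:[9/2,33/2] z:[3/2,19/2] -> hit [9/2,17/2], descend [6, 12]
      N6 x:[-7/2,3/2] y:[11/2,33/2] z:[3/2,9] -> miss, prune
      N12 x:[6,17/2] y:[9/2,15] z:[5/2,19/2] -> hit [6,17/2] leaf, test {P0(miss), P14(miss)}
    N16 x:[8,35/2] y:[-5/2,17] z:[2,25/2] -> hit [8,25/2], descend [8, 15]
      N8 x:[19/2,35/2] y:[7,17] z:[2,25/2] -> hit [19/2,25/2], descend [13, 14]
        N13 x:[13,16] y:[7,19/2] z:[2,9/2] -> miss, prune
        N14 x:[19/2,35/2] y:[19/2,17] z:[8,25/2] -> hit [19/2,25/2] leaf, test {P11(miss), P15@t=19/2}
      N15 x:[8,15] y:[-5/2,11/2] z:[5/2,7] -> miss, prune

Visited [0, 3, 9, 11, 18, 20, 22, 21, 19, 2, 6, 12, 16, 8, 13, 14, 15]. Tests: 17 box, 3 leaf. Nearest: P8.

== RESULT ==
3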